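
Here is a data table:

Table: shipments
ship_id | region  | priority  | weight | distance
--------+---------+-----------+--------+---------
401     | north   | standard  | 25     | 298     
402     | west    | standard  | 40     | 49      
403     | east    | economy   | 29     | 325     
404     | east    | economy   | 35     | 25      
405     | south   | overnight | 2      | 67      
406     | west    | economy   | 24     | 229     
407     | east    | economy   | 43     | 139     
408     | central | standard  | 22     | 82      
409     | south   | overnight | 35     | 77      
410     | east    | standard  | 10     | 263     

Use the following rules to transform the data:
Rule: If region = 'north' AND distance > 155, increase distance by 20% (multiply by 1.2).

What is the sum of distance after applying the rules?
1613.6

Step 1: Find records where region = 'north' AND distance > 155
Step 2: 1 records match, summing to 298
Step 3: After multiplier: 298 × 1.2 = 357.6
Step 4: Unaffected records sum: 1256
Step 5: Final sum = 357.6 + 1256 = 1613.6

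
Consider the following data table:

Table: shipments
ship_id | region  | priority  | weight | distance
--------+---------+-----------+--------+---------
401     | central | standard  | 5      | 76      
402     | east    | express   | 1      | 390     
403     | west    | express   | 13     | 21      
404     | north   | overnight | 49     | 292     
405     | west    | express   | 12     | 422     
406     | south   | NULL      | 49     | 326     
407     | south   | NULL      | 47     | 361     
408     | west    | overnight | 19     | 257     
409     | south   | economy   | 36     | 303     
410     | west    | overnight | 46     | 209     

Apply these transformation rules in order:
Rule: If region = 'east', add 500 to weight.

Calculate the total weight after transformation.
777

Step 1: Count records where region = 'east': 1
Step 2: Total bonus added: 1 × 500 = 500
Step 3: Original sum of weight: 277
Step 4: Final sum = 277 + 500 = 777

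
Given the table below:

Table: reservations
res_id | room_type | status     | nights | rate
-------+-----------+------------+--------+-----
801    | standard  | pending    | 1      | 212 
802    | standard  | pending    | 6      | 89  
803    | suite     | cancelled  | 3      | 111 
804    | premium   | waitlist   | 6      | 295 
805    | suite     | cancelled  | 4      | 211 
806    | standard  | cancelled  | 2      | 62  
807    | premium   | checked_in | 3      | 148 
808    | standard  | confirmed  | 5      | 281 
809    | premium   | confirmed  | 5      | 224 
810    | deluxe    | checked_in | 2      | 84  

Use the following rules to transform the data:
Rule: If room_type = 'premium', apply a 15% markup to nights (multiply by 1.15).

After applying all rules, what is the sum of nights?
39.1

Step 1: Records with room_type = 'premium' have total nights = 14
Step 2: Apply multiplier: 14 × 1.15 = 16.1
Step 3: Other records total: 23
Step 4: Final sum = 16.1 + 23 = 39.1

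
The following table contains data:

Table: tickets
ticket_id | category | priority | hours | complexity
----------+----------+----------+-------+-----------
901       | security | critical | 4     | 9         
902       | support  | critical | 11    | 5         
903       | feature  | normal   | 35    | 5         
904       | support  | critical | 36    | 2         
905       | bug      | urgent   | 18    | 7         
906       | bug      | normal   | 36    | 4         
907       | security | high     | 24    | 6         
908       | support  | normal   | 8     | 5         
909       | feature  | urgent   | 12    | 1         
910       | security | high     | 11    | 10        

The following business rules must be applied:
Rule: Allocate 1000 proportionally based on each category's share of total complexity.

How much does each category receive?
bug: 203.7, feature: 111.11, security: 462.96, support: 222.22

Step 1: Calculate total complexity = 54
Step 2: Calculate each category's proportion:
  bug: 11/54 = 20.37% → 203.7
  feature: 6/54 = 11.11% → 111.11
  security: 25/54 = 46.30% → 462.96
  support: 12/54 = 22.22% → 222.22
Step 3: Verify: sum of allocations ≈ 1000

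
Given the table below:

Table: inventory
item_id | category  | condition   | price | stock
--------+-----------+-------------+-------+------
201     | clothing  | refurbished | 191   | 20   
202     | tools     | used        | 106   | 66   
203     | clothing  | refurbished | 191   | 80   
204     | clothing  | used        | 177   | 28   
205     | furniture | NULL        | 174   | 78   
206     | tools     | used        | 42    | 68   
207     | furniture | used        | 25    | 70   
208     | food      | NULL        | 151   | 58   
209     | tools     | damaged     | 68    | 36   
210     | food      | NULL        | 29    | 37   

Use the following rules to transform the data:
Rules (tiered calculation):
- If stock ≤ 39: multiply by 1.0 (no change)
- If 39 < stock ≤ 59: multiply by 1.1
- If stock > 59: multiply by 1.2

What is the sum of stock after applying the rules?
619.2

Step 1: Tier 1 (stock ≤ 39): 4 records, sum = 121 × 1.0 = 121.0
Step 2: Tier 2 (39 < stock ≤ 59): 1 records, sum = 58 × 1.1 = 63.8
Step 3: Tier 3 (stock > 59): 5 records, sum = 362 × 1.2 = 434.4
Step 4: Final sum = 121.0 + 63.8 + 434.4 = 619.2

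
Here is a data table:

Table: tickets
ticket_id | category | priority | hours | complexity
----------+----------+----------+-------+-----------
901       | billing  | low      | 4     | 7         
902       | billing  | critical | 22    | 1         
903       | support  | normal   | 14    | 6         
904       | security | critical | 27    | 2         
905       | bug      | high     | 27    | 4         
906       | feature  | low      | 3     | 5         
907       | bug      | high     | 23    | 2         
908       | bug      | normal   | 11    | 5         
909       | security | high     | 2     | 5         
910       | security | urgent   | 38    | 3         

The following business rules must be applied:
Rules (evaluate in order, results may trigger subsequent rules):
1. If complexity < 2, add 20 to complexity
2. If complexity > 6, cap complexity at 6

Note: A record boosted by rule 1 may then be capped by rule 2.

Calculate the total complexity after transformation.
44

Step 1: Apply rule 1 to records with complexity < 2
  - 1 records get bonus of 20
  - Of these, 1 records then exceed 6 and get capped
Step 2: Apply rule 2 to records with complexity > 6
  - 1 records (original) are capped
Step 3: Calculate final sum = 44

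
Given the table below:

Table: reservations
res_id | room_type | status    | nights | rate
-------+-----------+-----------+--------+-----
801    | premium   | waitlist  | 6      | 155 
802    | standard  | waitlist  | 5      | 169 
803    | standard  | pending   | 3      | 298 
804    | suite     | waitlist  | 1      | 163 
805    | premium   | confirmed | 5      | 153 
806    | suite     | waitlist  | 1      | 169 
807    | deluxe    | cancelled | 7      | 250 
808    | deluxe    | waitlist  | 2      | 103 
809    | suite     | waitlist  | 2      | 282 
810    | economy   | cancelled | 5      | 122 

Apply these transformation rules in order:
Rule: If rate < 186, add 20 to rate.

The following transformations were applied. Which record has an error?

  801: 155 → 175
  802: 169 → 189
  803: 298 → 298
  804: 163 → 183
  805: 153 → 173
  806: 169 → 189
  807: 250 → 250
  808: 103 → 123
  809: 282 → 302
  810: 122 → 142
Record 809 has an error. The correct transformed value should be 282, not 302.

Step 1: Check each record against the rule
Step 2: Record 809 has rate = 282
Step 3: Since 282 >= 186, the bonus should not have been applied
Step 4: Correct value = 282, but claimed value = 302
Conclusion: Record 809 has the error.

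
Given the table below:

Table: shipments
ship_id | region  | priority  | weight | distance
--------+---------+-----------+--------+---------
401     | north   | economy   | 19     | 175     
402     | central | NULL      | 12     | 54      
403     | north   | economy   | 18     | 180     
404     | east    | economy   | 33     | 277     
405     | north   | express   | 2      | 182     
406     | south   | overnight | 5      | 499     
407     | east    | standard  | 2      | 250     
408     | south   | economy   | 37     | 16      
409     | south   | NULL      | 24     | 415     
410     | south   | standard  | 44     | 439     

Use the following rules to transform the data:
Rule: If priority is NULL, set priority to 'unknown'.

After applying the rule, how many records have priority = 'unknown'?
2

Step 1: Count records where priority IS NULL
Step 2: Found 2 records with NULL priority
Step 3: These records will have priority set to 'unknown'
Step 4: Records already having priority = 'unknown': 0
Step 5: Answer: 2 + 0 = 2 records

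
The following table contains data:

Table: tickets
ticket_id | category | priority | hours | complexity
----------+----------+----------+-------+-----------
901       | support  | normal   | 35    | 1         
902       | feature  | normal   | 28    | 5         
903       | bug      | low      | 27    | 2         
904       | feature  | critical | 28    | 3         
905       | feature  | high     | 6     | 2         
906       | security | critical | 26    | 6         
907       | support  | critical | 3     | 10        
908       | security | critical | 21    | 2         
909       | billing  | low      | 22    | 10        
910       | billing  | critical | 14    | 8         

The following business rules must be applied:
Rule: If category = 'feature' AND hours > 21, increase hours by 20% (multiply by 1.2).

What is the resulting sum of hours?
221.2

Step 1: Find records where category = 'feature' AND hours > 21
Step 2: 2 records match, summing to 56
Step 3: After multiplier: 56 × 1.2 = 67.2
Step 4: Unaffected records sum: 154
Step 5: Final sum = 67.2 + 154 = 221.2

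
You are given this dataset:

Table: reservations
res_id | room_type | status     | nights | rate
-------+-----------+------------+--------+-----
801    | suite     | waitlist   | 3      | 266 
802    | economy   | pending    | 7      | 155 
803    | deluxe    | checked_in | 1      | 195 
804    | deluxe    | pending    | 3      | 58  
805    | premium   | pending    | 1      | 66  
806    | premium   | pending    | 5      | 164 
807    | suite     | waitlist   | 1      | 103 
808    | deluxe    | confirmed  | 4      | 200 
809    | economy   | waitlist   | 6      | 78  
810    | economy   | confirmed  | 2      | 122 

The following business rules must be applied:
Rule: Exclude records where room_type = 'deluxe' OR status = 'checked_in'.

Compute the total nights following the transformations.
25

Step 1: Find records where room_type = 'deluxe' OR status = 'checked_in'
Step 2: 3 records match, summing to 8
Step 3: Original sum: 33
Step 4: Remaining sum = 33 - 8 = 25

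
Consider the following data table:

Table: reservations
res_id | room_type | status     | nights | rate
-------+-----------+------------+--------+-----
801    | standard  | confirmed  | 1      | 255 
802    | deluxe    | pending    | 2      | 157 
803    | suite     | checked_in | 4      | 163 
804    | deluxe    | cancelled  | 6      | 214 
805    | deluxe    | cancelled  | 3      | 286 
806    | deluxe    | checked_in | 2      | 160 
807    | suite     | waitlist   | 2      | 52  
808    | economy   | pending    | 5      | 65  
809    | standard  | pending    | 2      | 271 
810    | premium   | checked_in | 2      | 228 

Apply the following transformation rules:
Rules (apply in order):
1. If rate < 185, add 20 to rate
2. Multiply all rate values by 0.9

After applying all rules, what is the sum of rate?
1755.9

Step 1: Apply Rule 1 - Add 20 to records with rate < 185
  - 5 records affected: 597 + (5 × 20) = 697
  - Unaffected records: 1254
  - Sum after Rule 1: 1951
Step 2: Apply Rule 2 - Multiply all by 0.9
  - 1951 × 0.9 = 1755.9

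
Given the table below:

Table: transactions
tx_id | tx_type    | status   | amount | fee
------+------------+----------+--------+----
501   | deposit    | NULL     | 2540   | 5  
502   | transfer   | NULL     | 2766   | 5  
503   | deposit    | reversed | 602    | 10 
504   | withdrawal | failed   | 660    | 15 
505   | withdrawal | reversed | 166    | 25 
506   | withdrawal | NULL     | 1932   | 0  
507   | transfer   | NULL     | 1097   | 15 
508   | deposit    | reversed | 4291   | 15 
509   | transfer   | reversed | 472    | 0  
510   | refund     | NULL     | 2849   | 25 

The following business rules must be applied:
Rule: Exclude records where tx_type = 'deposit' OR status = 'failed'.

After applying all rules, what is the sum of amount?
9282

Step 1: Find records where tx_type = 'deposit' OR status = 'failed'
Step 2: 4 records match, summing to 8093
Step 3: Original sum: 17375
Step 4: Remaining sum = 17375 - 8093 = 9282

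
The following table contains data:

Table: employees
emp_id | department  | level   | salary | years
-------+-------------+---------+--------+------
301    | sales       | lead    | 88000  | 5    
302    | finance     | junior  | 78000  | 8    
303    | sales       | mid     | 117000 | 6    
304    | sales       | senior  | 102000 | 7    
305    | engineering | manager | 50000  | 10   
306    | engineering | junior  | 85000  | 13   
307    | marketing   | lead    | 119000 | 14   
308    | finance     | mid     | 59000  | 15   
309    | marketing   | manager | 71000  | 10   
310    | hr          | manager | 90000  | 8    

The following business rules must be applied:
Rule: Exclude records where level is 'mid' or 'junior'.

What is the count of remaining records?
6

Step 1: Count records to exclude
  - 2 (mid) + 2 (junior) = 4 records
Step 2: Total records: 10
Step 3: Remaining = 10 - 4 = 6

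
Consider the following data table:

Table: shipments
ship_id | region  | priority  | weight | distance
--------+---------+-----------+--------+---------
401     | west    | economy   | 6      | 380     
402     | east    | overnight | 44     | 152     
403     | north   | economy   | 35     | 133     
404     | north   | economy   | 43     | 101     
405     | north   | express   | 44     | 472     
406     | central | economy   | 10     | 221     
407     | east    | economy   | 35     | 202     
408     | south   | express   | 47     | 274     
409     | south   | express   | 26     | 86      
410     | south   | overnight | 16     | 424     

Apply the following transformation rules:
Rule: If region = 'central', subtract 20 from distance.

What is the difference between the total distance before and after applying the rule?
20

Step 1: Original sum of distance = 2445
Step 2: 1 records have region = 'central'
Step 3: Each affected record changes by -20
Step 4: Total change = 1 × -20 = -20
Step 5: New sum = 2445 + -20 = 2425
Step 6: Difference = |2425 - 2445| = 20
        (Sum decreased by 20)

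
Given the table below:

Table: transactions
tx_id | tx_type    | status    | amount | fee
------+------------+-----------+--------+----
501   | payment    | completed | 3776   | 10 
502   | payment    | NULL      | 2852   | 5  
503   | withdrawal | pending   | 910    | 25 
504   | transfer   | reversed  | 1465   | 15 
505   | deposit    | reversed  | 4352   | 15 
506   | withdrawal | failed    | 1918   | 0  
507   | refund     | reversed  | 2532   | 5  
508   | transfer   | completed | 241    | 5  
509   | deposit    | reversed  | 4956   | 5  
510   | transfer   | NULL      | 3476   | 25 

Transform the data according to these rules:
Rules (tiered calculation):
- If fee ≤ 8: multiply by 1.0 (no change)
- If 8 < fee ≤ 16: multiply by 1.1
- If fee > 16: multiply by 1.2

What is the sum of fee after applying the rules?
124.0

Step 1: Tier 1 (fee ≤ 8): 5 records, sum = 20 × 1.0 = 20.0
Step 2: Tier 2 (8 < fee ≤ 16): 3 records, sum = 40 × 1.1 = 44.0
Step 3: Tier 3 (fee > 16): 2 records, sum = 50 × 1.2 = 60.0
Step 4: Final sum = 20.0 + 44.0 + 60.0 = 124.0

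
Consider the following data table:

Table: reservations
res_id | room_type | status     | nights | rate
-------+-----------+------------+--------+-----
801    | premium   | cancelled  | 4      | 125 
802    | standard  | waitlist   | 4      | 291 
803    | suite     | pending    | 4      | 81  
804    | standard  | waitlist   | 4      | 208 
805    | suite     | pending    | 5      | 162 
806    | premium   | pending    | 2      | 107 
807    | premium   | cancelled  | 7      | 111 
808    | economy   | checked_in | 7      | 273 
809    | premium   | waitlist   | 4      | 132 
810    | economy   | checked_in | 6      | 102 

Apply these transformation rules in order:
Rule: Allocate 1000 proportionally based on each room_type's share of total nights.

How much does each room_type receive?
economy: 276.6, premium: 361.7, standard: 170.21, suite: 191.49

Step 1: Calculate total nights = 47
Step 2: Calculate each room_type's proportion:
  economy: 13/47 = 27.66% → 276.6
  premium: 17/47 = 36.17% → 361.7
  standard: 8/47 = 17.02% → 170.21
  suite: 9/47 = 19.15% → 191.49
Step 3: Verify: sum of allocations ≈ 1000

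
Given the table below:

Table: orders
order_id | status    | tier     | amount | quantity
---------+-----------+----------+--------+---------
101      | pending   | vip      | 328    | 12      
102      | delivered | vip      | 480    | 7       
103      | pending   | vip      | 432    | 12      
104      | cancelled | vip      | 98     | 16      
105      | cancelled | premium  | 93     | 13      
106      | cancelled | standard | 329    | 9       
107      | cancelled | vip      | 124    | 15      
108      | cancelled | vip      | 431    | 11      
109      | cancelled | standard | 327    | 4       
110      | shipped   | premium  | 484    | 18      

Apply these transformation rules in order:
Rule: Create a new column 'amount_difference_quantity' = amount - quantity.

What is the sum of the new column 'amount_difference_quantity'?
3009

Step 1: For each record, compute amount - quantity
Example calculations:
  328 - 12 = 316
  480 - 7 = 473
  432 - 12 = 420
  ...
Step 2: Sum all derived values
Step 3: Total = 3009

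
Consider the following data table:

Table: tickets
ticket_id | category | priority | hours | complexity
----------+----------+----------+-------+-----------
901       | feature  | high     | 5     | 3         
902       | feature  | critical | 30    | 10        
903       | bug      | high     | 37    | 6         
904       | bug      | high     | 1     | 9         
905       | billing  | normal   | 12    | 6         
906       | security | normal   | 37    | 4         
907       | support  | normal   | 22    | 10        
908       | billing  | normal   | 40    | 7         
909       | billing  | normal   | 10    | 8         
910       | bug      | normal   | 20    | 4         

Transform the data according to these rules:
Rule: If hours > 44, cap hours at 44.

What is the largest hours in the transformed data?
40

Step 1: Original maximum hours = 40
Step 2: Check cap of 44 against maximum
Step 3: No records exceed the cap (max 40 <= cap 44), so no capping applies
Step 4: Maximum after transformation = 40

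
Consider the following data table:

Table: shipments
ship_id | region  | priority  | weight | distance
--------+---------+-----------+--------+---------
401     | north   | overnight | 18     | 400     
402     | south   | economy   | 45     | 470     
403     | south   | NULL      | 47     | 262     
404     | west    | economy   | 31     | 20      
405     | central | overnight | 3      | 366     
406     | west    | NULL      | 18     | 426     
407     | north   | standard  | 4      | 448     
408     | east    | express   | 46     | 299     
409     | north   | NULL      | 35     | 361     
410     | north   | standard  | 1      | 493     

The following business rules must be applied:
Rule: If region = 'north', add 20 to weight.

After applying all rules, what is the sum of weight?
328

Step 1: Count records where region = 'north': 4
Step 2: Total bonus added: 4 × 20 = 80
Step 3: Original sum of weight: 248
Step 4: Final sum = 248 + 80 = 328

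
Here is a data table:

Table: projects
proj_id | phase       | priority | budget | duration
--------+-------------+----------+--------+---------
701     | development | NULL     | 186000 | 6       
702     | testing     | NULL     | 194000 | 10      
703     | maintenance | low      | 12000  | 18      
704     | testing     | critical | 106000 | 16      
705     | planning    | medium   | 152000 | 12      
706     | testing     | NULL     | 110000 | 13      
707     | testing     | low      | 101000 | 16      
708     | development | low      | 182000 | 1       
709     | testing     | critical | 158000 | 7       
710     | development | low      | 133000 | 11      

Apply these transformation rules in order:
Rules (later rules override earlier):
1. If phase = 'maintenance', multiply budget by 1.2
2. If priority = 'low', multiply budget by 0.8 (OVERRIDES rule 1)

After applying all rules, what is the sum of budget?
1248400.0

Step 1: Rule 2 takes priority for records with priority = 'low'
  - 4 records: 428000 × 0.8 = 342400.0
Step 2: Rule 1 applies to remaining records with phase = 'maintenance'
  - 0 records: 0 × 1.2 = 0.0
Step 3: Other records unchanged: 906000
Step 4: Final sum = 342400.0 + 0.0 + 906000 = 1248400.0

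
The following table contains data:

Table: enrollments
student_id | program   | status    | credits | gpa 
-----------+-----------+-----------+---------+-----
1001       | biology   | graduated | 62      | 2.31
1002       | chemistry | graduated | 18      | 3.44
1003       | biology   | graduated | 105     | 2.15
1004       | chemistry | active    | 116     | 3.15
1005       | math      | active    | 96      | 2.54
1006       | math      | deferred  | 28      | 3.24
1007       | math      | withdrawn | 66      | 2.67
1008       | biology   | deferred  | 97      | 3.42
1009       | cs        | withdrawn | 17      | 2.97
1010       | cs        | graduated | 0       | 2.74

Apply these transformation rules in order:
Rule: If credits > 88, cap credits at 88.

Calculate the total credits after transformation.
543

Step 1: 4 records have credits > 88
Step 2: These records originally summed to 414
Step 3: After capping: 4 × 88 = 352
Step 4: Unaffected records sum: 191
Step 5: Final sum = 352 + 191 = 543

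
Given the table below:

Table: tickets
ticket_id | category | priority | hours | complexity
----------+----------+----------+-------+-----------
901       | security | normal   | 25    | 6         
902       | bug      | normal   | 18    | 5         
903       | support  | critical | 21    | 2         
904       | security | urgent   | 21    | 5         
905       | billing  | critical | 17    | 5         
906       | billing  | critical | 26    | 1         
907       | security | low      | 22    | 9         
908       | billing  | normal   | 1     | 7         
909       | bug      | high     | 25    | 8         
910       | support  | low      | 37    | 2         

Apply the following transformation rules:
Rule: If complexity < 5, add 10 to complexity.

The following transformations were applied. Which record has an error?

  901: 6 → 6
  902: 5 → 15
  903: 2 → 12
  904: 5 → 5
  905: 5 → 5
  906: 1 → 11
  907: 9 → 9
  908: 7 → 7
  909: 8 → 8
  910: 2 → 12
Record 902 has an error. The correct transformed value should be 5, not 15.

Step 1: Check each record against the rule
Step 2: Record 902 has complexity = 5
Step 3: Since 5 >= 5, the bonus should not have been applied
Step 4: Correct value = 5, but claimed value = 15
Conclusion: Record 902 has the error.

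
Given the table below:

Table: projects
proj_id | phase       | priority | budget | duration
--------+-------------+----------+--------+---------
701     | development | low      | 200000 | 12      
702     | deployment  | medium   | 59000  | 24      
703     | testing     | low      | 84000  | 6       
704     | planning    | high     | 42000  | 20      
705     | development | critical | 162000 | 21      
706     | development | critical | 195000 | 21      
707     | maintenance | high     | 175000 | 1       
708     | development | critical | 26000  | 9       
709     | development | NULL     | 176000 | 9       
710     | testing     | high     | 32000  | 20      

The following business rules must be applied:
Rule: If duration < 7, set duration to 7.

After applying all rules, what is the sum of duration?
150

Step 1: 2 records have duration < 7
Step 2: These records originally summed to 7
Step 3: After setting to minimum: 2 × 7 = 14
Step 4: Unaffected records sum: 136
Step 5: Final sum = 14 + 136 = 150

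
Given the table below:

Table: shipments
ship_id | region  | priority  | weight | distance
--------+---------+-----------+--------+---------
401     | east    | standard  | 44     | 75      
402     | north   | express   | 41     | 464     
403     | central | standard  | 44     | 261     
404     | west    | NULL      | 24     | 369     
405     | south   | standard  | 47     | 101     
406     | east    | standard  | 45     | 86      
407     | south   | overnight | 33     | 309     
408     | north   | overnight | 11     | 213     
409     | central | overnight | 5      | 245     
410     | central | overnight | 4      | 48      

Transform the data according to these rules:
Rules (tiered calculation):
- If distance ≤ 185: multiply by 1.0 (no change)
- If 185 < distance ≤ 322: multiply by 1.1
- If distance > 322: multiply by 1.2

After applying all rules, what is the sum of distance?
2440.4

Step 1: Tier 1 (distance ≤ 185): 4 records, sum = 310 × 1.0 = 310.0
Step 2: Tier 2 (185 < distance ≤ 322): 4 records, sum = 1028 × 1.1 = 1130.8
Step 3: Tier 3 (distance > 322): 2 records, sum = 833 × 1.2 = 999.6
Step 4: Final sum = 310.0 + 1130.8 + 999.6 = 2440.4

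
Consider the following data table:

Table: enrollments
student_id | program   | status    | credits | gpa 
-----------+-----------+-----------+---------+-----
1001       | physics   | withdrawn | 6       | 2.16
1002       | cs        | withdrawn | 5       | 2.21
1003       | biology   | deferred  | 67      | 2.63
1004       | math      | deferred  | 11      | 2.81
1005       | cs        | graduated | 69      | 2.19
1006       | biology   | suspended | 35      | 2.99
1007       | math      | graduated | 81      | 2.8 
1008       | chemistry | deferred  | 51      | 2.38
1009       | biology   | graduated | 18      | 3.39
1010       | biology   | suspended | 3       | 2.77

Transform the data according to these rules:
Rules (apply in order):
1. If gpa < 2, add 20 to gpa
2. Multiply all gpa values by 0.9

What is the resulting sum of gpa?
23.7

Step 1: Apply Rule 1 - Add 20 to records with gpa < 2
  - 0 records affected: 0 + (0 × 20) = 0
  - Unaffected records: 26.33
  - Sum after Rule 1: 26.33
Step 2: Apply Rule 2 - Multiply all by 0.9
  - 26.33 × 0.9 = 23.7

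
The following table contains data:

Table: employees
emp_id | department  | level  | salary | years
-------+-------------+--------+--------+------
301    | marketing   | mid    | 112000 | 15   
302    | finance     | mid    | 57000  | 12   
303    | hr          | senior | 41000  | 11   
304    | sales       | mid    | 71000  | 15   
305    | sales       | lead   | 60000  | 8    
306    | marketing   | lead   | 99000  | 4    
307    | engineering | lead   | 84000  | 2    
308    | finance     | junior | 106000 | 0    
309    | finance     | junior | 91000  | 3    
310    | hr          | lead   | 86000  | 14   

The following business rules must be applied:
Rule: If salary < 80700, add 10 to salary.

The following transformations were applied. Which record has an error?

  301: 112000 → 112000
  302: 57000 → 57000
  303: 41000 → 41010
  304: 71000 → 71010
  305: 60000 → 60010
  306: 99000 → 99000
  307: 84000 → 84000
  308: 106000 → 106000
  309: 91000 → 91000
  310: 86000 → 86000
Record 302 has an error. The correct transformed value should be 57010, not 57000.

Step 1: Check each record against the rule
Step 2: Record 302 has salary = 57000
Step 3: Since 57000 < 80700, the bonus should have been applied
Step 4: Correct value = 57010, but claimed value = 57000
Conclusion: Record 302 has the error.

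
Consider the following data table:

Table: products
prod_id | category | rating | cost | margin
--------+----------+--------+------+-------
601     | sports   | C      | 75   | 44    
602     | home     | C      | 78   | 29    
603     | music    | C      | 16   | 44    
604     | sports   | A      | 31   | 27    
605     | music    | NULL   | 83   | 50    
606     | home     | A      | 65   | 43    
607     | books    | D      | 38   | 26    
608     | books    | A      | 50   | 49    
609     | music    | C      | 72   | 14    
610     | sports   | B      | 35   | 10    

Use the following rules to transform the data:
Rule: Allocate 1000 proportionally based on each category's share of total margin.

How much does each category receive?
books: 223.21, home: 214.29, music: 321.43, sports: 241.07

Step 1: Calculate total margin = 336
Step 2: Calculate each category's proportion:
  books: 75/336 = 22.32% → 223.21
  home: 72/336 = 21.43% → 214.29
  music: 108/336 = 32.14% → 321.43
  sports: 81/336 = 24.11% → 241.07
Step 3: Verify: sum of allocations ≈ 1000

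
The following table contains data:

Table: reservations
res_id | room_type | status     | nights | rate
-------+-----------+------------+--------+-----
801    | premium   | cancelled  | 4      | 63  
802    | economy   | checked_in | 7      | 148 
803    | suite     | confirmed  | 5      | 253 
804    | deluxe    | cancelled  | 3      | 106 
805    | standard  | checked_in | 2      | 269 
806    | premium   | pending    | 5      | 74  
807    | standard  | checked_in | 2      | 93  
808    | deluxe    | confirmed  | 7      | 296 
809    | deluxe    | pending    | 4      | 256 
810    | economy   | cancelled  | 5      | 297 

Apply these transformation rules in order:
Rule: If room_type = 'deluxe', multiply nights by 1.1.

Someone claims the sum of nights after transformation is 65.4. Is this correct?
No, the correct result is 45.4.

Step 1: Calculate the correct sum after transformation
Step 2: Apply multiplier 1.1 to records where room_type = 'deluxe'
Step 3: Correct result = 45.4
Step 4: Claimed result = 65.4
Step 5: 45.4 ≠ 65.4
Conclusion: The claimed result is incorrect. The correct answer is 45.4.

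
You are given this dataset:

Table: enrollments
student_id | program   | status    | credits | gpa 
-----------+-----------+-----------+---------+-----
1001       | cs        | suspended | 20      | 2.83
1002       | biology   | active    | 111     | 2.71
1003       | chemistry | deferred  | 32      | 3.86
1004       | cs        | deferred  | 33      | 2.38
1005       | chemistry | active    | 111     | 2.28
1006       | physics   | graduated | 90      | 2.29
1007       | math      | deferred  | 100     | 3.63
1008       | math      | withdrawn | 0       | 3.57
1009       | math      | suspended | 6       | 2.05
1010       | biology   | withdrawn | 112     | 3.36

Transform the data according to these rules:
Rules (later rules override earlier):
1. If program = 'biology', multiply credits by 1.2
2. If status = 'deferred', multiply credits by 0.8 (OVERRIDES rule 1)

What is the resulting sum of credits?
626.6

Step 1: Rule 2 takes priority for records with status = 'deferred'
  - 3 records: 165 × 0.8 = 132.0
Step 2: Rule 1 applies to remaining records with program = 'biology'
  - 2 records: 223 × 1.2 = 267.6
Step 3: Other records unchanged: 227
Step 4: Final sum = 132.0 + 267.6 + 227 = 626.6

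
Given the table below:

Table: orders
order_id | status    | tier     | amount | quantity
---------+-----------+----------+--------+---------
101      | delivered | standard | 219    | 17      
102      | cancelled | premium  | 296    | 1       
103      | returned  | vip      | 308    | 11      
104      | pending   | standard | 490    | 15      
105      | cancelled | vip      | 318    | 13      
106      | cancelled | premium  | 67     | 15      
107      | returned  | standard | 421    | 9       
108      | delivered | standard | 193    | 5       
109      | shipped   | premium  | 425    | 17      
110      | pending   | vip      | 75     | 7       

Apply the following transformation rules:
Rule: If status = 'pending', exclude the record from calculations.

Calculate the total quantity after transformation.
88

Step 1: Identify records where status = 'pending'
Step 2: The excluded records sum to 22
Step 3: Original total quantity = 110
Step 4: Remaining total = 110 - 22 = 88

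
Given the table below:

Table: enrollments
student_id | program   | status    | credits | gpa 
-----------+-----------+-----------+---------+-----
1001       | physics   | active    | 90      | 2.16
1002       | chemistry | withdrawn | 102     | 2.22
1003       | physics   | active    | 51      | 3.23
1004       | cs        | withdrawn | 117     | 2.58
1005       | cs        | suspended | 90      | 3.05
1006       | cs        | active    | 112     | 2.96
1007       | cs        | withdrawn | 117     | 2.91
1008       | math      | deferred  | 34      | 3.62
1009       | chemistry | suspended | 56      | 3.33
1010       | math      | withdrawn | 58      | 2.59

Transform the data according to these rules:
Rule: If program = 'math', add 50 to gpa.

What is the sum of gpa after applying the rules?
128.65

Step 1: Count records where program = 'math': 2
Step 2: Total bonus added: 2 × 50 = 100
Step 3: Original sum of gpa: 28.65
Step 4: Final sum = 28.65 + 100 = 128.65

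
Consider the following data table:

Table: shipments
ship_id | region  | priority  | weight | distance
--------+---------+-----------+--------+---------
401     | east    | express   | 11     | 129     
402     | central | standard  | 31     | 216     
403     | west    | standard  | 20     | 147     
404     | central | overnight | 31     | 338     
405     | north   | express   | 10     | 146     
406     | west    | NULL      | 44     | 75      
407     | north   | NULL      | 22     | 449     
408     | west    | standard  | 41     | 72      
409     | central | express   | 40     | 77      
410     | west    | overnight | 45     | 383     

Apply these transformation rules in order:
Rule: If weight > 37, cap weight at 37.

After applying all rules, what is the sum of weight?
273

Step 1: 4 records have weight > 37
Step 2: These records originally summed to 170
Step 3: After capping: 4 × 37 = 148
Step 4: Unaffected records sum: 125
Step 5: Final sum = 148 + 125 = 273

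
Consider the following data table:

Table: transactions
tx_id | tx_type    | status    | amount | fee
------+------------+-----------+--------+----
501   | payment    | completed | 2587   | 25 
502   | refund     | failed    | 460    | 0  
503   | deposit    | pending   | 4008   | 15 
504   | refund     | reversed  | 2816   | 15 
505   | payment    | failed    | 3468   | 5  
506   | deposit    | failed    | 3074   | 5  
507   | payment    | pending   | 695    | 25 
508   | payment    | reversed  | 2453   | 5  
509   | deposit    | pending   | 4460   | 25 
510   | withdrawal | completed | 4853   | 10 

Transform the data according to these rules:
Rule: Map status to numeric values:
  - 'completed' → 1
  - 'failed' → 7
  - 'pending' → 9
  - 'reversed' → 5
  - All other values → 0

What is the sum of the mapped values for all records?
60

Step 1: Apply mapping to each record
Step 2: Count by status:
  'completed': 2 records × 1 = 2
  'failed': 3 records × 7 = 21
  'pending': 3 records × 9 = 27
  'reversed': 2 records × 5 = 10
Step 3: Sum all mapped values = 60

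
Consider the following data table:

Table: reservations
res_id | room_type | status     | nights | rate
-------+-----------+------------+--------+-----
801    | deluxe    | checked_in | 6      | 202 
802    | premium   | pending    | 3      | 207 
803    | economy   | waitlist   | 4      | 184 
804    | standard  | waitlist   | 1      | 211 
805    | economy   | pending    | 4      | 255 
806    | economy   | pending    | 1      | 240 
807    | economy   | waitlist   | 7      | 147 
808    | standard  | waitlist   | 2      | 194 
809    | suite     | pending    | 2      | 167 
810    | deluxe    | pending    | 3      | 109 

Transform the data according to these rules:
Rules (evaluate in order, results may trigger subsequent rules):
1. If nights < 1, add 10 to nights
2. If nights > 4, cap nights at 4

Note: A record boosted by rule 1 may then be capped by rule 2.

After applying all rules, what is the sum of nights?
28

Step 1: Apply rule 1 to records with nights < 1
  - 0 records get bonus of 10
  - Of these, 0 records then exceed 4 and get capped
Step 2: Apply rule 2 to records with nights > 4
  - 2 records (original) are capped
Step 3: Calculate final sum = 28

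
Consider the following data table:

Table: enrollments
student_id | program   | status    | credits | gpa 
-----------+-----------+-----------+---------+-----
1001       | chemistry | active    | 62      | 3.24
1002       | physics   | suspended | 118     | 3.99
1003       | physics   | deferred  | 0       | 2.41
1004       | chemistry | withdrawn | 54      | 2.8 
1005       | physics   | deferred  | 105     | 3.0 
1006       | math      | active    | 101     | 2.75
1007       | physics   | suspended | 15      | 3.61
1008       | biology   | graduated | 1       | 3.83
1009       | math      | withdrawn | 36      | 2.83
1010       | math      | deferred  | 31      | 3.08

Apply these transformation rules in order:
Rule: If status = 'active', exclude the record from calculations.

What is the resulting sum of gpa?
25.55

Step 1: Identify records where status = 'active'
Step 2: The excluded records sum to 5.99
Step 3: Original total gpa = 31.54
Step 4: Remaining total = 31.54 - 5.99 = 25.55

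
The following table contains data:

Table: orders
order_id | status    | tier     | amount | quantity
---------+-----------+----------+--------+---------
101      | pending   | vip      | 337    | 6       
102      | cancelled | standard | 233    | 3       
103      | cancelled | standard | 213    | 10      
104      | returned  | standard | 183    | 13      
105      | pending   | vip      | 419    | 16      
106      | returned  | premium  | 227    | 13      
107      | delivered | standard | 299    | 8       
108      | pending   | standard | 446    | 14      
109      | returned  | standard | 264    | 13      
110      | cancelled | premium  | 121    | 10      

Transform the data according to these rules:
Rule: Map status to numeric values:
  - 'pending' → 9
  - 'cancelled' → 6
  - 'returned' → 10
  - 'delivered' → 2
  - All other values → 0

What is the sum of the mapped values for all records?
77

Step 1: Apply mapping to each record
Step 2: Count by status:
  'pending': 3 records × 9 = 27
  'cancelled': 3 records × 6 = 18
  'returned': 3 records × 10 = 30
  'delivered': 1 records × 2 = 2
Step 3: Sum all mapped values = 77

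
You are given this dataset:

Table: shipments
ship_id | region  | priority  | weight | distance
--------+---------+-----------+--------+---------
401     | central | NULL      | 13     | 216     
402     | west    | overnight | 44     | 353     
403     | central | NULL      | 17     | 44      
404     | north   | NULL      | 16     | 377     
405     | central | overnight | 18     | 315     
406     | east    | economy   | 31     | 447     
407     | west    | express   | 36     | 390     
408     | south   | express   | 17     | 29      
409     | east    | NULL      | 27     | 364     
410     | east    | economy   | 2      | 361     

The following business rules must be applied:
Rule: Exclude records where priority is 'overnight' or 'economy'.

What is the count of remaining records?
6

Step 1: Count records to exclude
  - 2 (overnight) + 2 (economy) = 4 records
Step 2: Total records: 10
Step 3: Remaining = 10 - 4 = 6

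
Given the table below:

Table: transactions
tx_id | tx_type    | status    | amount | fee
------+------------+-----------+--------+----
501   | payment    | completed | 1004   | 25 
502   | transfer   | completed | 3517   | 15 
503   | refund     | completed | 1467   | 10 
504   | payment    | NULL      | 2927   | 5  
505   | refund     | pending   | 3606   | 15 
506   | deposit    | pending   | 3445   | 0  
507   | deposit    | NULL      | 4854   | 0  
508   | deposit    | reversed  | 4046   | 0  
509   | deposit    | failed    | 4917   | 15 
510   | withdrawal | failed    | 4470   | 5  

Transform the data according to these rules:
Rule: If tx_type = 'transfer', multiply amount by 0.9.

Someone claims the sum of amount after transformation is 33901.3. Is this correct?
Yes, the result is correct.

Step 1: Calculate the correct sum after transformation
Step 2: Apply multiplier 0.9 to records where tx_type = 'transfer'
Step 3: Correct result = 33901.3
Step 4: Claimed result = 33901.3
Step 5: 33901.3 = 33901.3 ✓
Conclusion: The claimed result is correct.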